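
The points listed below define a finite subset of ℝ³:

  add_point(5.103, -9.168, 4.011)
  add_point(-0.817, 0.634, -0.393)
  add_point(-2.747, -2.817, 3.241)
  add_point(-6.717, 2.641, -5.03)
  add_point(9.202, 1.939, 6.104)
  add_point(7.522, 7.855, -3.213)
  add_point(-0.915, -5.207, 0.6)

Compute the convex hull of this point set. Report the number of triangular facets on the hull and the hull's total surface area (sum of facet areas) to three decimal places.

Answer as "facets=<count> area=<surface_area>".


6 of the 7 inputs are extreme points: [0, 2, 3, 4, 5, 6].

Per-facet area ½‖(b−a)×(c−a)‖:
  f1: (p5, p4, p3) → 85.0995
  f2: (p5, p0, p3) → 131.3465
  f3: (p5, p0, p4) → 64.1648
  f4: (p2, p4, p3) → 66.6024
  f5: (p2, p0, p4) → 58.0362
  f6: (p6, p0, p3) → 14.1992
  f7: (p6, p2, p3) → 21.3656
  f8: (p6, p2, p0) → 14.8957
Σ area = 455.710

Euler characteristic 6−12+8 = 2 ✓

facets=8 area=455.710


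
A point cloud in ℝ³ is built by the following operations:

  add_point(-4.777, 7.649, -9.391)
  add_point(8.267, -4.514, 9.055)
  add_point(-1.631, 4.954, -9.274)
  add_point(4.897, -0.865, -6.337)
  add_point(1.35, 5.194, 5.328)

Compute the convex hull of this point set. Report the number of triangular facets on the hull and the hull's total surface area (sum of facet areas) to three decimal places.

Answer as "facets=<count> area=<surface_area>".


facets=6 area=352.510

Hull vertices (5/5): indices [0, 1, 2, 3, 4].

Triangle areas on the boundary:
  f1: (p3, p1, p0) → 91.6969
  f2: (p3, p2, p0) → 5.5832
  f3: (p4, p1, p0) → 80.5146
  f4: (p4, p2, p0) → 30.4402
  f5: (p4, p3, p1) → 82.6483
  f6: (p4, p3, p2) → 61.6269
Σ area = 352.510

Euler: V−E+F = 5−9+6 = 2.


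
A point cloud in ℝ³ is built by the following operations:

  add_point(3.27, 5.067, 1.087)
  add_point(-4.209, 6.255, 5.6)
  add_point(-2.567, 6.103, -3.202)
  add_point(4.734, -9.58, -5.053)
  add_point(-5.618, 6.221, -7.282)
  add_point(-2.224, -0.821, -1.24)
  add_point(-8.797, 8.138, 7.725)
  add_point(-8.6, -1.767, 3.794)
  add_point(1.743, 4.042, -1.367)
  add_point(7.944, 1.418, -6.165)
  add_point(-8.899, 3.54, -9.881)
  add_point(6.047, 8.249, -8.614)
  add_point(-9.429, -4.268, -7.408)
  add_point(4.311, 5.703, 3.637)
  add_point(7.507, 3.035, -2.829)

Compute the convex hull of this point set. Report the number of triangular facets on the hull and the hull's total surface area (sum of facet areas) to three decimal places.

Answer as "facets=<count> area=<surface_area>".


facets=16 area=957.277

10 of the 15 inputs are extreme points: [3, 4, 6, 7, 9, 10, 11, 12, 13, 14].

Facet areas (half cross-product norm):
  f1: (p10, p6, p12) → 74.5779
  f2: (p10, p3, p12) → 59.5880
  f3: (p7, p6, p12) → 50.8227
  f4: (p7, p3, p12) → 87.2037
  f5: (p13, p7, p6) → 71.1714
  f6: (p13, p7, p3) → 119.6829
  f7: (p14, p3, p9) → 20.5287
  f8: (p14, p13, p3) → 46.4337
  f9: (p11, p13, p6) → 81.5352
  f10: (p11, p14, p13) → 28.9768
  f11: (p11, p14, p9) → 13.8764
  f12: (p11, p3, p9) → 24.0022
  f13: (p11, p10, p3) → 134.4545
  f14: (p4, p10, p6) → 34.5266
  f15: (p4, p11, p6) → 88.1736
  f16: (p4, p11, p10) → 21.7230
Σ area = 957.277

Check V−E+F: 10 − 24 + 16 = 2.


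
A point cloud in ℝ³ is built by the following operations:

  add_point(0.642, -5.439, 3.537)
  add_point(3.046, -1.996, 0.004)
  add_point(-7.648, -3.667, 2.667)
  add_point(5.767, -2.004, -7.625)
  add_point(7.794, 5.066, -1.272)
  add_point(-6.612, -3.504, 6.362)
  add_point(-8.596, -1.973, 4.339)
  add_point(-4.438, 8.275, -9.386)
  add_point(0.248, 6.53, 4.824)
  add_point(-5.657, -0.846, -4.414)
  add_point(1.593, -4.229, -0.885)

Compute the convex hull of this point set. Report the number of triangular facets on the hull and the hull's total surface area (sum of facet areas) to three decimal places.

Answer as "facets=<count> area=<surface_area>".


10 of the 11 inputs are extreme points: [0, 2, 3, 4, 5, 6, 7, 8, 9, 10].

Area of each hull facet:
  f1: (p8, p7, p6) → 90.9504
  f2: (p8, p7, p4) → 69.7647
  f3: (p8, p0, p4) → 57.3566
  f4: (p9, p7, p6) → 39.2838
  f5: (p5, p8, p6) → 19.5791
  f6: (p5, p8, p0) → 45.9759
  f7: (p3, p0, p4) → 59.2669
  f8: (p3, p7, p4) → 67.9058
  f9: (p3, p9, p7) → 61.6006
  f10: (p2, p5, p0) → 15.3199
  f11: (p2, p9, p6) → 9.0458
  f12: (p2, p5, p6) → 4.0894
  f13: (p10, p3, p9) → 35.9965
  f14: (p10, p2, p9) → 32.9449
  f15: (p10, p3, p0) → 6.2569
  f16: (p10, p2, p0) → 19.9277
Σ area = 635.265

Check V−E+F: 10 − 24 + 16 = 2.

facets=16 area=635.265


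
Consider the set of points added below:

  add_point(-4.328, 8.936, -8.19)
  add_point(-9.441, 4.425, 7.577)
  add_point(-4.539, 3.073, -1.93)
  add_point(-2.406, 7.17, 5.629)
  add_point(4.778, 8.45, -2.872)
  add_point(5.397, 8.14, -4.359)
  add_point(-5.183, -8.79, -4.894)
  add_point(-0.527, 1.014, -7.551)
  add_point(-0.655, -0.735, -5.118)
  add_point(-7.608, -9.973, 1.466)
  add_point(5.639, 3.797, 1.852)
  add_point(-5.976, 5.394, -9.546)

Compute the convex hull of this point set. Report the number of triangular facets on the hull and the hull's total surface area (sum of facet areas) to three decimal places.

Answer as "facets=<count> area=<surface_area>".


10 of the 12 inputs are extreme points: [0, 1, 3, 4, 5, 6, 7, 9, 10, 11].

Triangle areas on the boundary:
  f1: (p9, p10, p1) → 121.9510
  f2: (p11, p9, p1) → 128.9466
  f3: (p6, p9, p10) → 61.8886
  f4: (p6, p11, p9) → 46.6108
  f5: (p0, p11, p1) → 35.4860
  f6: (p7, p6, p11) → 38.9753
  f7: (p3, p0, p1) → 54.0743
  f8: (p3, p0, p4) → 58.3167
  f9: (p3, p10, p1) → 25.0225
  f10: (p3, p4, p10) → 31.6906
  f11: (p5, p0, p11) → 19.6243
  f12: (p5, p7, p11) → 35.4337
  f13: (p5, p0, p4) → 8.5924
  f14: (p5, p4, p10) → 4.8680
  f15: (p5, p6, p10) → 67.7435
  f16: (p5, p7, p6) → 31.9350
Σ area = 771.159

Euler characteristic 10−24+16 = 2 ✓

facets=16 area=771.159


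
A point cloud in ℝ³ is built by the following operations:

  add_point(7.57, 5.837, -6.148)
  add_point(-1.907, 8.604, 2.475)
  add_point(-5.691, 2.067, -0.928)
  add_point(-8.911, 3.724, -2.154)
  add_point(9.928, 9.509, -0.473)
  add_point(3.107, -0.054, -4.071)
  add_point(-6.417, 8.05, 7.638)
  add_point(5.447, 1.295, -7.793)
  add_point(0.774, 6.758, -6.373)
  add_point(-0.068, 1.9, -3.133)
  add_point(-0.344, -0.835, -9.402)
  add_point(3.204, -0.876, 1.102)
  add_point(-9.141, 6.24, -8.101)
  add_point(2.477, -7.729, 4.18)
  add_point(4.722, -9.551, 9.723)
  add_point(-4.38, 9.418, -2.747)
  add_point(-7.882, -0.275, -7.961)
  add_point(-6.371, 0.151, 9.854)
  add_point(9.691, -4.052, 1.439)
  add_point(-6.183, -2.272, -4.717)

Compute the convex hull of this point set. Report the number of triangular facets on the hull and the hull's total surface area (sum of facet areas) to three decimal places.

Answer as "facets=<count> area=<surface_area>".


Extreme-point indices: [0, 3, 4, 6, 7, 8, 10, 12, 13, 14, 15, 16, 17, 18, 19] — 15 of 20 on the boundary.

Triangle areas on the boundary:
  f1: (p6, p14, p4) → 178.4541
  f2: (p6, p17, p14) → 46.6697
  f3: (p3, p6, p12) → 26.2086
  f4: (p3, p6, p17) → 44.6631
  f5: (p18, p14, p4) → 60.8111
  f6: (p15, p6, p12) → 36.2917
  f7: (p15, p6, p4) → 77.2479
  f8: (p15, p8, p12) → 26.7542
  f9: (p15, p8, p4) → 37.2902
  f10: (p16, p3, p17) → 37.1006
  f11: (p16, p10, p12) → 24.7027
  f12: (p16, p3, p12) → 19.5726
  f13: (p7, p18, p10) → 33.8161
  f14: (p13, p18, p14) → 26.5690
  f15: (p13, p18, p10) → 62.7530
  f16: (p0, p10, p12) → 60.9780
  f17: (p0, p7, p10) → 11.4696
  f18: (p0, p8, p12) → 7.9605
  f19: (p0, p8, p4) → 23.5546
  f20: (p0, p18, p4) → 44.8733
  f21: (p0, p7, p18) → 30.2926
  f22: (p19, p16, p10) → 15.3671
  f23: (p19, p13, p10) → 51.6885
  f24: (p19, p13, p14) → 15.7727
  f25: (p19, p17, p14) → 107.9829
  f26: (p19, p16, p17) → 22.4909
Σ area = 1131.335

Check V−E+F: 15 − 39 + 26 = 2.

facets=26 area=1131.335


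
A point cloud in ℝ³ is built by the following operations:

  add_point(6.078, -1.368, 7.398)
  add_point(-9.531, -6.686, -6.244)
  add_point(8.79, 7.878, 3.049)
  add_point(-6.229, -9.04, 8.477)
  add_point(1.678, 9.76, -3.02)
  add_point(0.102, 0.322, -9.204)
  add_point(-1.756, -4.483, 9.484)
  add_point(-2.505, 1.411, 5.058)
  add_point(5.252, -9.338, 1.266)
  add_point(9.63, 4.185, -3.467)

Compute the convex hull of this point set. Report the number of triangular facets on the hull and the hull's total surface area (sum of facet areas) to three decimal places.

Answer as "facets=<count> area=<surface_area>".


10 of the 10 inputs are extreme points: [0, 1, 2, 3, 4, 5, 6, 7, 8, 9].

Triangle areas on the boundary:
  f1: (p5, p8, p1) → 89.6709
  f2: (p5, p8, p9) → 81.6231
  f3: (p5, p4, p1) → 62.4212
  f4: (p5, p4, p9) → 51.0689
  f5: (p3, p8, p1) → 97.8711
  f6: (p0, p8, p9) → 63.3717
  f7: (p0, p3, p8) → 65.8499
  f8: (p0, p3, p6) → 15.2489
  f9: (p7, p3, p6) → 21.9702
  f10: (p7, p4, p1) → 96.1289
  f11: (p7, p3, p1) → 82.9175
  f12: (p2, p7, p4) → 56.2196
  f13: (p2, p4, p9) → 33.3832
  f14: (p2, p0, p9) → 39.7982
  f15: (p2, p0, p6) → 35.1225
  f16: (p2, p7, p6) → 44.8158
Σ area = 937.482

Euler characteristic 10−24+16 = 2 ✓

facets=16 area=937.482


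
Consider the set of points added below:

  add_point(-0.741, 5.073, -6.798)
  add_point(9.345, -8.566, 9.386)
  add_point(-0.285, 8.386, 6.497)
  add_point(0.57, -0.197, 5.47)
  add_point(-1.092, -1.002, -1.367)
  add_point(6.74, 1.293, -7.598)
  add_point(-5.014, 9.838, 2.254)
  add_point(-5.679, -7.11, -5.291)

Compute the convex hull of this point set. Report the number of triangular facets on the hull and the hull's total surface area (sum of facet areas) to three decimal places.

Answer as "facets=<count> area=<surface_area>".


facets=10 area=759.103

Extreme-point indices: [0, 1, 2, 3, 5, 6, 7] — 7 of 8 on the boundary.

Per-facet area ½‖(b−a)×(c−a)‖:
  f1: (p5, p1, p7) → 143.4263
  f2: (p0, p6, p7) → 72.4128
  f3: (p0, p5, p7) → 55.5644
  f4: (p0, p5, p6) → 36.8746
  f5: (p3, p1, p7) → 88.5625
  f6: (p3, p6, p7) → 84.8827
  f7: (p2, p3, p1) → 40.5584
  f8: (p2, p3, p6) → 27.6464
  f9: (p2, p5, p1) → 153.4831
  f10: (p2, p5, p6) → 55.6918
Σ area = 759.103

Euler characteristic 7−15+10 = 2 ✓


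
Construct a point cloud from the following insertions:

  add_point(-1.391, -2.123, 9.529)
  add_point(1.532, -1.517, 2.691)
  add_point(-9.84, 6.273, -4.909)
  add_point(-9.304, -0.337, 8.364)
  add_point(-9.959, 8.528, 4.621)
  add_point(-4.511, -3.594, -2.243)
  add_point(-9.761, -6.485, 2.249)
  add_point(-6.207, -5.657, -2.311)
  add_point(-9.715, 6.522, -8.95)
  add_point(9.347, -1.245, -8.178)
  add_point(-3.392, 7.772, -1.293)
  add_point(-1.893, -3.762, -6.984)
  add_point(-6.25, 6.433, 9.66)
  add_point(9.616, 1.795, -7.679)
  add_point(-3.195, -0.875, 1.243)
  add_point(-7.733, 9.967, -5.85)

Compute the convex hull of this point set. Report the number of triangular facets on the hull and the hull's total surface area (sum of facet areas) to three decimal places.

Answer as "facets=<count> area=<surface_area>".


Extreme-point indices: [0, 2, 3, 4, 6, 7, 8, 9, 10, 11, 12, 13, 15] — 13 of 16 on the boundary.

Per-facet area ½‖(b−a)×(c−a)‖:
  f1: (p15, p8, p4) → 24.6521
  f2: (p15, p8, p13) → 48.5498
  f3: (p2, p6, p4) → 68.8704
  f4: (p2, p8, p4) → 5.7558
  f5: (p2, p8, p6) → 24.9069
  f6: (p12, p0, p13) → 101.7325
  f7: (p12, p15, p4) → 26.5568
  f8: (p7, p8, p6) → 39.3853
  f9: (p7, p11, p8) → 43.2912
  f10: (p10, p15, p13) → 48.1601
  f11: (p10, p12, p13) → 74.3315
  f12: (p10, p12, p15) → 32.1588
  f13: (p3, p0, p6) → 35.5809
  f14: (p3, p12, p0) → 30.1369
  f15: (p3, p6, p4) → 38.8384
  f16: (p3, p12, p4) → 24.8049
  f17: (p9, p7, p11) → 24.7160
  f18: (p9, p8, p13) → 30.5362
  f19: (p9, p11, p8) → 69.5391
  f20: (p9, p0, p13) → 32.0064
  f21: (p9, p0, p6) → 122.2717
  f22: (p9, p7, p6) → 26.2118
Σ area = 972.993

Check V−E+F: 13 − 33 + 22 = 2.

facets=22 area=972.993


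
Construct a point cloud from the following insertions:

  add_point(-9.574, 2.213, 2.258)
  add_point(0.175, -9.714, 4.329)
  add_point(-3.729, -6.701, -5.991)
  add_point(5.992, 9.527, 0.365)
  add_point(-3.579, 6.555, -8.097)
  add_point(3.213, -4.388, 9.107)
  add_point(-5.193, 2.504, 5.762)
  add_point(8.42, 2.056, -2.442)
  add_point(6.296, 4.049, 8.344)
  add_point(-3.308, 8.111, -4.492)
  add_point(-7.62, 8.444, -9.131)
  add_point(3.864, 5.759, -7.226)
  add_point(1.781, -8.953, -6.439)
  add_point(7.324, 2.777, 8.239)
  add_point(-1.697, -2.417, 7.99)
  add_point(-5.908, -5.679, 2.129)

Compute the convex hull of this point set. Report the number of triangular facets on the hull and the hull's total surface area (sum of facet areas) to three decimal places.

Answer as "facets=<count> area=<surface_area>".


15 of the 16 inputs are extreme points: [0, 1, 2, 3, 5, 6, 7, 8, 9, 10, 11, 12, 13, 14, 15].

Area of each hull facet:
  f1: (p2, p10, p0) → 84.8950
  f2: (p6, p10, p0) → 33.7880
  f3: (p6, p14, p0) → 14.4567
  f4: (p6, p14, p8) → 33.0596
  f5: (p3, p13, p7) → 40.6591
  f6: (p3, p13, p8) → 7.2513
  f7: (p3, p6, p8) → 56.9679
  f8: (p15, p2, p0) → 35.8474
  f9: (p15, p2, p1) → 32.2832
  f10: (p15, p14, p0) → 34.0161
  f11: (p15, p14, p1) → 27.4012
  f12: (p12, p2, p1) → 32.0198
  f13: (p12, p2, p10) → 39.1559
  f14: (p5, p13, p7) → 44.4841
  f15: (p5, p12, p7) → 90.9578
  f16: (p5, p12, p1) → 36.7062
  f17: (p5, p14, p1) → 20.4431
  f18: (p5, p14, p8) → 24.3459
  f19: (p5, p13, p8) → 6.3696
  f20: (p11, p3, p7) → 28.9457
  f21: (p11, p3, p10) → 50.1703
  f22: (p11, p12, p7) → 50.7981
  f23: (p11, p12, p10) → 88.4686
  f24: (p9, p6, p10) → 31.3473
  f25: (p9, p3, p10) → 12.6936
  f26: (p9, p3, p6) → 61.4718
Σ area = 1019.004

Check V−E+F: 15 − 39 + 26 = 2.

facets=26 area=1019.004


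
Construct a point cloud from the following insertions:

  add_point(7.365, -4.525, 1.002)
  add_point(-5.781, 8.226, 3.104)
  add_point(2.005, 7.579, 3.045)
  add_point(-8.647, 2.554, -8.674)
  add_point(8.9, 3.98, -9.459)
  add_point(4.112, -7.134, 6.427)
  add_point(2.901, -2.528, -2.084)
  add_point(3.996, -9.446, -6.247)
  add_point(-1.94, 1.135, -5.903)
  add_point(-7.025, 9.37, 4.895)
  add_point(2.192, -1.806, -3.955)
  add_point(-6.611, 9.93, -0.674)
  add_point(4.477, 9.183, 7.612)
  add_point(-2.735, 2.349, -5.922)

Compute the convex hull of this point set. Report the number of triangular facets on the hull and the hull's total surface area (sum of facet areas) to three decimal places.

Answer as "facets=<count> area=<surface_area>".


Hull vertices (8/14): indices [0, 3, 4, 5, 7, 9, 11, 12].

Area of each hull facet:
  f1: (p7, p4, p3) → 117.3112
  f2: (p5, p7, p3) → 113.3498
  f3: (p11, p4, p3) → 95.4733
  f4: (p11, p12, p4) → 119.5032
  f5: (p0, p7, p4) → 62.0365
  f6: (p0, p5, p7) → 31.1623
  f7: (p0, p12, p4) → 102.8706
  f8: (p0, p5, p12) → 52.7824
  f9: (p9, p5, p3) → 147.9621
  f10: (p9, p11, p3) → 23.9465
  f11: (p9, p5, p12) → 96.6871
  f12: (p9, p11, p12) → 32.7532
Σ area = 995.838

Check V−E+F: 8 − 18 + 12 = 2.

facets=12 area=995.838


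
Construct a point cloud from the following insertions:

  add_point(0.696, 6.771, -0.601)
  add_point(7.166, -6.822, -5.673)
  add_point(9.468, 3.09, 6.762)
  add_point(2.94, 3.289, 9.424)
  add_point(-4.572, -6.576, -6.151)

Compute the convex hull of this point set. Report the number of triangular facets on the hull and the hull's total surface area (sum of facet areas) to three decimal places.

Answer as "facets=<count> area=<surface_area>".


Hull vertices (5/5): indices [0, 1, 2, 3, 4].

Area of each hull facet:
  f1: (p1, p0, p4) → 85.0508
  f2: (p1, p0, p2) → 89.0170
  f3: (p3, p0, p4) → 82.7790
  f4: (p3, p0, p2) → 37.8279
  f5: (p3, p1, p4) → 107.2799
  f6: (p3, p1, p2) → 55.7673
Σ area = 457.722

Euler characteristic 5−9+6 = 2 ✓

facets=6 area=457.722


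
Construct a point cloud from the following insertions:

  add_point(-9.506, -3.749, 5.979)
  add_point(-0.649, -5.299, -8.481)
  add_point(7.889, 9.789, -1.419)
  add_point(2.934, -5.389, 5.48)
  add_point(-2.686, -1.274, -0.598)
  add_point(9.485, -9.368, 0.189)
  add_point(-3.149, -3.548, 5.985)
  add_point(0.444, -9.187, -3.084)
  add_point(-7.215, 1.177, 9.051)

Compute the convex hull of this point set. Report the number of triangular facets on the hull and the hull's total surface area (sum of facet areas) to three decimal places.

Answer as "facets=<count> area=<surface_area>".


Hull vertices (8/9): indices [0, 1, 2, 3, 4, 5, 7, 8].

Per-facet area ½‖(b−a)×(c−a)‖:
  f1: (p1, p2, p5) → 123.1580
  f2: (p7, p5, p0) → 62.7148
  f3: (p7, p1, p0) → 48.1899
  f4: (p7, p1, p5) → 29.1734
  f5: (p4, p1, p0) → 34.6391
  f6: (p4, p1, p2) → 69.1088
  f7: (p4, p8, p0) → 30.3204
  f8: (p4, p8, p2) → 82.5756
  f9: (p3, p2, p5) → 80.8826
  f10: (p3, p8, p2) → 108.9134
  f11: (p3, p5, p0) → 36.9438
  f12: (p3, p8, p0) → 38.0314
Σ area = 744.651

Check V−E+F: 8 − 18 + 12 = 2.

facets=12 area=744.651


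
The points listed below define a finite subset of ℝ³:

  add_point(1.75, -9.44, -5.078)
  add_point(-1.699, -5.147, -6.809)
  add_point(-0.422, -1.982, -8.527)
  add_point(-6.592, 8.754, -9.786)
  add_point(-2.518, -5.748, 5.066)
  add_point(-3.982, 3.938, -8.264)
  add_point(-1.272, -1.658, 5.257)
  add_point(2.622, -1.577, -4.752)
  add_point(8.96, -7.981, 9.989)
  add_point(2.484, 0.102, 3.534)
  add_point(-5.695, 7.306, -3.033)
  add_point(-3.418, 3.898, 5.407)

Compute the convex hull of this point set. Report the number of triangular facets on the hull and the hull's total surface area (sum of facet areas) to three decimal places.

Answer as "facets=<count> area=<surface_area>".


facets=16 area=684.619

10 of the 12 inputs are extreme points: [0, 1, 2, 3, 4, 7, 8, 9, 10, 11].

Triangle areas on the boundary:
  f1: (p4, p1, p3) → 87.3680
  f2: (p4, p0, p8) → 73.5470
  f3: (p4, p1, p0) → 32.8662
  f4: (p7, p0, p8) → 65.4042
  f5: (p11, p4, p8) → 59.6129
  f6: (p2, p7, p3) → 28.7245
  f7: (p2, p7, p0) → 18.9383
  f8: (p2, p1, p3) → 19.1238
  f9: (p2, p1, p0) → 9.2018
  f10: (p9, p11, p8) → 34.0182
  f11: (p9, p7, p3) → 61.1944
  f12: (p9, p7, p8) → 47.7650
  f13: (p10, p9, p3) → 31.6051
  f14: (p10, p9, p11) → 33.6607
  f15: (p10, p4, p3) → 39.0284
  f16: (p10, p11, p4) → 42.5609
Σ area = 684.619

Check V−E+F: 10 − 24 + 16 = 2.


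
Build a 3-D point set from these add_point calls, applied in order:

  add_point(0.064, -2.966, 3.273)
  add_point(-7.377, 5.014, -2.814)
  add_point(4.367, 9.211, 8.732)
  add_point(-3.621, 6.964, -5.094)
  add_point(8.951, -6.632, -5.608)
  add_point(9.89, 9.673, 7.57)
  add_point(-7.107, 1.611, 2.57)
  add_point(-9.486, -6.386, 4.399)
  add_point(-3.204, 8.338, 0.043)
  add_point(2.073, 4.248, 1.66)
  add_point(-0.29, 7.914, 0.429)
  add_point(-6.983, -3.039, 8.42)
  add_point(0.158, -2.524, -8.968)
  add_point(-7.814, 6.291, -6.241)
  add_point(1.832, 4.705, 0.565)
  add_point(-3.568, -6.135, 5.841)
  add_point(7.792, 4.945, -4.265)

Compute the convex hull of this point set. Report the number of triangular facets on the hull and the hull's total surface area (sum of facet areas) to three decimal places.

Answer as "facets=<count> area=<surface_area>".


facets=22 area=1027.254

Points on the hull: [1, 2, 3, 4, 5, 6, 7, 8, 11, 12, 13, 15, 16] (13 of 17).

Area of each hull facet:
  f1: (p12, p4, p7) → 86.1017
  f2: (p13, p12, p7) → 95.3000
  f3: (p15, p4, p7) → 43.0250
  f4: (p15, p4, p5) → 162.1587
  f5: (p16, p13, p12) → 70.5910
  f6: (p16, p4, p5) → 67.5142
  f7: (p16, p12, p4) → 53.9333
  f8: (p8, p2, p5) → 28.5122
  f9: (p11, p15, p5) → 54.8923
  f10: (p11, p2, p5) → 32.8805
  f11: (p11, p15, p7) → 14.0528
  f12: (p11, p6, p7) → 21.2751
  f13: (p11, p8, p2) → 82.7633
  f14: (p11, p8, p6) → 20.3592
  f15: (p3, p16, p13) → 9.5054
  f16: (p3, p8, p13) → 10.9218
  f17: (p3, p16, p5) → 74.0580
  f18: (p3, p8, p5) → 33.2721
  f19: (p1, p8, p13) → 10.5184
  f20: (p1, p8, p6) → 19.1146
  f21: (p1, p13, p7) → 16.2640
  f22: (p1, p6, p7) → 20.2404
Σ area = 1027.254

Euler: V−E+F = 13−33+22 = 2.


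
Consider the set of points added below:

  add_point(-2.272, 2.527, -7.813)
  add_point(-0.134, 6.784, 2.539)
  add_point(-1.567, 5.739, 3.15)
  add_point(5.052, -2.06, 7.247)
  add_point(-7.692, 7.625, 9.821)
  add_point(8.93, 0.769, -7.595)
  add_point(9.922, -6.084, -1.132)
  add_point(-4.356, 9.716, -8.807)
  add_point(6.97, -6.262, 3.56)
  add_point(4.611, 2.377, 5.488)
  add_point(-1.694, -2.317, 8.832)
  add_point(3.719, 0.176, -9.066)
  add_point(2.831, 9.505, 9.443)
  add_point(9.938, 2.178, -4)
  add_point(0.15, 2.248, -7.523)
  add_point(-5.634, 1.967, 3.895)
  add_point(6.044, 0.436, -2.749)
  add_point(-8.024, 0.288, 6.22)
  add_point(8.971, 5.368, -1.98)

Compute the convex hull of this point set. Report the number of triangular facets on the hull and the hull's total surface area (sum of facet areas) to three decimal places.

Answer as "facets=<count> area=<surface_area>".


13 of the 19 inputs are extreme points: [0, 3, 4, 5, 6, 7, 8, 10, 11, 12, 13, 17, 18].

Triangle areas on the boundary:
  f1: (p4, p7, p17) → 73.6399
  f2: (p0, p7, p17) → 57.1692
  f3: (p0, p11, p7) → 20.3655
  f4: (p5, p11, p7) → 28.8878
  f5: (p5, p18, p13) → 5.6054
  f6: (p5, p18, p7) → 55.7926
  f7: (p10, p4, p17) → 29.7223
  f8: (p12, p10, p4) → 58.1586
  f9: (p12, p10, p3) → 40.8065
  f10: (p12, p4, p7) → 99.1857
  f11: (p12, p18, p7) → 105.5625
  f12: (p6, p5, p11) → 25.2453
  f13: (p6, p5, p13) → 17.4375
  f14: (p6, p18, p13) → 13.5994
  f15: (p6, p0, p17) → 123.5151
  f16: (p6, p0, p11) → 32.7340
  f17: (p6, p12, p3) → 50.1588
  f18: (p6, p12, p18) → 75.3454
  f19: (p8, p10, p17) → 30.4952
  f20: (p8, p6, p17) → 36.6204
  f21: (p8, p10, p3) → 18.4815
  f22: (p8, p6, p3) → 12.0522
Σ area = 1010.581

Euler: V−E+F = 13−33+22 = 2.

facets=22 area=1010.581


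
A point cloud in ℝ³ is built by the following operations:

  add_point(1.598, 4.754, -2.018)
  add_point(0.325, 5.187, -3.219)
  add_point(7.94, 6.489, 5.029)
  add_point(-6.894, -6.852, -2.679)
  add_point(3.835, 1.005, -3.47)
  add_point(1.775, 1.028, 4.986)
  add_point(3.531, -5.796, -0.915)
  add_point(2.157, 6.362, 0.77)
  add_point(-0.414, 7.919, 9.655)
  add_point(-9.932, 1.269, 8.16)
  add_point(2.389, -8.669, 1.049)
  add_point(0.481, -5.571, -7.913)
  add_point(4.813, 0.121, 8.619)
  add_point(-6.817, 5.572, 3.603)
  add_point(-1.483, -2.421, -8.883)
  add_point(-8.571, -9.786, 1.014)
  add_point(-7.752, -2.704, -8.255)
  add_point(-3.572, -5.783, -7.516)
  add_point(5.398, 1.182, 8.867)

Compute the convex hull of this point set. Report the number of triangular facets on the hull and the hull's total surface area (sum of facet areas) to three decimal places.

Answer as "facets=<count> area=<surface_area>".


facets=28 area=929.101

Extreme-point indices: [1, 2, 4, 6, 7, 8, 9, 10, 11, 12, 13, 14, 15, 16, 17, 18] — 16 of 19 on the boundary.

Triangle areas on the boundary:
  f1: (p12, p15, p9) → 96.7919
  f2: (p4, p6, p2) → 38.7851
  f3: (p11, p4, p14) → 15.7828
  f4: (p11, p4, p6) → 26.1833
  f5: (p8, p13, p9) → 31.8835
  f6: (p10, p6, p2) → 22.0132
  f7: (p10, p12, p15) → 62.6550
  f8: (p10, p11, p15) → 52.5340
  f9: (p10, p11, p6) → 12.8792
  f10: (p1, p4, p2) → 29.3510
  f11: (p1, p4, p14) → 22.7037
  f12: (p16, p15, p9) → 77.1810
  f13: (p16, p13, p9) → 50.1129
  f14: (p16, p1, p14) → 30.0402
  f15: (p16, p1, p13) → 60.2552
  f16: (p18, p10, p2) → 42.8890
  f17: (p18, p10, p12) → 3.7249
  f18: (p18, p8, p2) → 30.0651
  f19: (p18, p12, p9) → 8.3410
  f20: (p18, p8, p9) → 52.0760
  f21: (p7, p8, p2) → 31.6331
  f22: (p7, p1, p2) → 8.6073
  f23: (p7, p8, p13) → 37.5360
  f24: (p7, p1, p13) → 21.2410
  f25: (p17, p11, p15) → 17.9719
  f26: (p17, p16, p15) → 27.9443
  f27: (p17, p11, p14) → 7.0194
  f28: (p17, p16, p14) → 10.9006
Σ area = 929.101

Euler: V−E+F = 16−42+28 = 2.


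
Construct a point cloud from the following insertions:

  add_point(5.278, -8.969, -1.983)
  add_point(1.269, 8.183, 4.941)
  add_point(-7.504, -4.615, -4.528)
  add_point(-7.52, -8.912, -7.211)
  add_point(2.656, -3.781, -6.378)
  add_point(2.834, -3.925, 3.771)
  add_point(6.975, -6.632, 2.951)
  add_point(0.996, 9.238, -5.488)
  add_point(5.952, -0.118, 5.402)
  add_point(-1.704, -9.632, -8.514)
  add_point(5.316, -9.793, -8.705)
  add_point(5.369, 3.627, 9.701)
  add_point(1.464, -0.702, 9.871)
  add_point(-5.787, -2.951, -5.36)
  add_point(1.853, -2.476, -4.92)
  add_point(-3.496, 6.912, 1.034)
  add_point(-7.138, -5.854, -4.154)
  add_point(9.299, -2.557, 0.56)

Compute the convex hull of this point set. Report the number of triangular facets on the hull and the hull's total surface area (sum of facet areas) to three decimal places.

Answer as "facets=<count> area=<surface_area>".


Points on the hull: [0, 1, 2, 3, 6, 7, 9, 10, 11, 12, 15, 16, 17] (13 of 18).

Facet areas (half cross-product norm):
  f1: (p10, p7, p17) → 97.0518
  f2: (p11, p7, p17) → 88.1006
  f3: (p9, p7, p3) → 57.9292
  f4: (p9, p10, p7) → 67.3537
  f5: (p6, p10, p17) → 31.6068
  f6: (p6, p11, p17) → 30.7058
  f7: (p6, p11, p12) → 31.0225
  f8: (p6, p12, p3) → 95.0227
  f9: (p2, p7, p3) → 29.7648
  f10: (p2, p15, p7) → 55.1833
  f11: (p2, p15, p12) → 84.4814
  f12: (p1, p15, p12) → 31.6601
  f13: (p1, p11, p12) → 22.5183
  f14: (p1, p15, p7) → 25.9590
  f15: (p1, p11, p7) → 29.7238
  f16: (p0, p9, p10) → 23.7714
  f17: (p0, p6, p10) → 8.2496
  f18: (p0, p9, p3) → 24.0330
  f19: (p0, p6, p3) → 31.6314
  f20: (p16, p12, p3) → 21.0192
  f21: (p16, p2, p3) → 2.6366
  f22: (p16, p2, p12) → 11.5504
Σ area = 900.975

Euler: V−E+F = 13−33+22 = 2.

facets=22 area=900.975


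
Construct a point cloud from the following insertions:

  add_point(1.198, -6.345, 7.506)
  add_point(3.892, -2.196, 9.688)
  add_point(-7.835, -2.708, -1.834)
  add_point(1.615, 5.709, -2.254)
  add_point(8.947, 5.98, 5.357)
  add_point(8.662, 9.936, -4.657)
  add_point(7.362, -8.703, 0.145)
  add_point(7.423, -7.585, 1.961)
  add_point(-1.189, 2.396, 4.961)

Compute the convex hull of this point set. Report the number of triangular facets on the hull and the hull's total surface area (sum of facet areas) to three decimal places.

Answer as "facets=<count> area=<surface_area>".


facets=14 area=653.014

Extreme-point indices: [0, 1, 2, 3, 4, 5, 6, 7, 8] — 9 of 9 on the boundary.

Per-facet area ½‖(b−a)×(c−a)‖:
  f1: (p5, p6, p2) → 150.4024
  f2: (p5, p6, p4) → 84.2974
  f3: (p3, p5, p2) → 16.6254
  f4: (p8, p1, p4) → 40.7799
  f5: (p8, p3, p2) → 44.9161
  f6: (p8, p5, p4) → 57.8220
  f7: (p8, p3, p5) → 25.4232
  f8: (p0, p6, p2) → 66.6597
  f9: (p0, p8, p2) → 50.4449
  f10: (p0, p8, p1) → 22.3596
  f11: (p7, p6, p4) → 10.5062
  f12: (p7, p1, p4) → 52.9110
  f13: (p7, p0, p6) → 7.0822
  f14: (p7, p0, p1) → 22.7835
Σ area = 653.014

Euler characteristic 9−21+14 = 2 ✓


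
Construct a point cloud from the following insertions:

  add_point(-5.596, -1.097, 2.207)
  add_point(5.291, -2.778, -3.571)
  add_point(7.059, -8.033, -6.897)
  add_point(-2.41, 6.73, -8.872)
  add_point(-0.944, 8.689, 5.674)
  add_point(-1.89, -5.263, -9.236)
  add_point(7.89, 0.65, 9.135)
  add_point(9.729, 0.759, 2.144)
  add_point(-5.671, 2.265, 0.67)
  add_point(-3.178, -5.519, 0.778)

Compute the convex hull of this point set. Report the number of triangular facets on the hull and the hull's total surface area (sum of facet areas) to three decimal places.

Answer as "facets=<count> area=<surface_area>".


Hull vertices (9/10): indices [0, 2, 3, 4, 5, 6, 7, 8, 9].

Per-facet area ½‖(b−a)×(c−a)‖:
  f1: (p6, p2, p7) → 36.7345
  f2: (p3, p2, p7) → 105.1821
  f3: (p9, p6, p2) → 97.5191
  f4: (p4, p3, p8) → 51.8859
  f5: (p4, p6, p7) → 44.7353
  f6: (p4, p3, p7) → 98.1739
  f7: (p0, p4, p8) → 16.0337
  f8: (p0, p9, p6) → 39.2668
  f9: (p0, p4, p6) → 69.5719
  f10: (p5, p3, p2) → 54.9457
  f11: (p5, p9, p2) → 48.3499
  f12: (p5, p0, p9) → 25.1687
  f13: (p5, p3, p8) → 61.6467
  f14: (p5, p0, p8) → 23.4746
Σ area = 772.689

Euler characteristic 9−21+14 = 2 ✓

facets=14 area=772.689


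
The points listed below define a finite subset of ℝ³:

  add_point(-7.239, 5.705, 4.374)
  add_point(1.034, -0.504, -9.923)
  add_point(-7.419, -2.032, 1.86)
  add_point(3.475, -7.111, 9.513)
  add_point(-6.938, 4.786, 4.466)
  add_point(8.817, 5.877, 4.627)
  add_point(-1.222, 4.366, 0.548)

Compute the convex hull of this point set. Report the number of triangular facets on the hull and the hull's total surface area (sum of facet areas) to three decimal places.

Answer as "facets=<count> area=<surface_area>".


Points on the hull: [0, 1, 2, 3, 4, 5, 6] (7 of 7).

Facet areas (half cross-product norm):
  f1: (p1, p3, p2) → 103.8490
  f2: (p1, p3, p5) → 128.7974
  f3: (p0, p3, p5) → 111.2316
  f4: (p0, p1, p2) → 58.7661
  f5: (p4, p3, p2) → 51.9019
  f6: (p4, p0, p2) → 1.9939
  f7: (p4, p0, p3) → 3.4905
  f8: (p6, p1, p5) → 62.8902
  f9: (p6, p0, p5) → 33.4324
  f10: (p6, p0, p1) → 30.2836
Σ area = 586.637

Euler characteristic 7−15+10 = 2 ✓

facets=10 area=586.637


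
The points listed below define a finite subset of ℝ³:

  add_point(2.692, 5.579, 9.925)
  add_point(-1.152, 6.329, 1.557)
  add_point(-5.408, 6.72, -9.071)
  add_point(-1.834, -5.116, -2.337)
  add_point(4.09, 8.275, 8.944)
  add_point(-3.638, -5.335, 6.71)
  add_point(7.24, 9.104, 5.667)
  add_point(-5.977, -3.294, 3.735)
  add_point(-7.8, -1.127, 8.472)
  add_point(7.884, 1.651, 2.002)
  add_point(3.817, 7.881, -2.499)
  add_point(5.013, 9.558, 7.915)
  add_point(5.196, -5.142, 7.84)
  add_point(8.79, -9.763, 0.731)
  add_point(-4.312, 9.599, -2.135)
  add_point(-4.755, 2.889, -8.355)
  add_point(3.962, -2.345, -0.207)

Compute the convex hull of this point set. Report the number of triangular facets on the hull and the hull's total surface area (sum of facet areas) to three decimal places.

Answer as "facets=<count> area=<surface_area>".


Hull vertices (15/17): indices [0, 2, 3, 4, 5, 6, 7, 8, 9, 10, 11, 12, 13, 14, 15].

Area of each hull facet:
  f1: (p12, p0, p8) → 65.8900
  f2: (p4, p14, p8) → 95.2361
  f3: (p4, p0, p8) → 12.4467
  f4: (p4, p12, p0) → 13.5391
  f5: (p3, p15, p13) → 45.1161
  f6: (p2, p15, p13) → 25.4004
  f7: (p2, p14, p8) → 55.4455
  f8: (p2, p15, p8) → 32.2906
  f9: (p5, p3, p13) → 55.1336
  f10: (p5, p12, p8) → 21.6364
  f11: (p5, p12, p13) → 39.3983
  f12: (p10, p2, p14) → 31.5503
  f13: (p10, p2, p13) → 103.3725
  f14: (p7, p5, p8) → 11.5528
  f15: (p7, p5, p3) → 16.1139
  f16: (p7, p15, p8) → 29.7354
  f17: (p7, p3, p15) → 39.1937
  f18: (p6, p10, p14) → 35.3848
  f19: (p6, p12, p13) → 63.4712
  f20: (p6, p4, p12) → 31.1409
  f21: (p11, p4, p14) → 12.8972
  f22: (p11, p6, p14) → 21.8948
  f23: (p11, p6, p4) → 2.3459
  f24: (p9, p10, p13) → 36.2762
  f25: (p9, p6, p13) → 16.2308
  f26: (p9, p6, p10) → 32.3544
Σ area = 945.048

Euler characteristic 15−39+26 = 2 ✓

facets=26 area=945.048


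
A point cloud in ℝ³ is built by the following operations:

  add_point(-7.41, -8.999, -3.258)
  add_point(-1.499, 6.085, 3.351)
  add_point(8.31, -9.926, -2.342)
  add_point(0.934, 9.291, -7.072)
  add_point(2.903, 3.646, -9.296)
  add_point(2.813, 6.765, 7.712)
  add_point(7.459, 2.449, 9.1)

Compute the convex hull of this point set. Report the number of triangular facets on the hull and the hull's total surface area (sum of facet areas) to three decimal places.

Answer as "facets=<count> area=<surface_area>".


facets=10 area=775.876

Points on the hull: [0, 1, 2, 3, 4, 5, 6] (7 of 7).

Area of each hull facet:
  f1: (p6, p2, p0) → 132.9028
  f2: (p1, p3, p0) → 97.6992
  f3: (p4, p2, p0) → 116.5473
  f4: (p4, p3, p0) → 52.2011
  f5: (p4, p6, p2) → 128.3626
  f6: (p4, p6, p3) → 59.2418
  f7: (p5, p6, p3) → 44.7655
  f8: (p5, p1, p3) → 30.3244
  f9: (p5, p6, p0) → 70.5669
  f10: (p5, p1, p0) → 43.2646
Σ area = 775.876

Check V−E+F: 7 − 15 + 10 = 2.


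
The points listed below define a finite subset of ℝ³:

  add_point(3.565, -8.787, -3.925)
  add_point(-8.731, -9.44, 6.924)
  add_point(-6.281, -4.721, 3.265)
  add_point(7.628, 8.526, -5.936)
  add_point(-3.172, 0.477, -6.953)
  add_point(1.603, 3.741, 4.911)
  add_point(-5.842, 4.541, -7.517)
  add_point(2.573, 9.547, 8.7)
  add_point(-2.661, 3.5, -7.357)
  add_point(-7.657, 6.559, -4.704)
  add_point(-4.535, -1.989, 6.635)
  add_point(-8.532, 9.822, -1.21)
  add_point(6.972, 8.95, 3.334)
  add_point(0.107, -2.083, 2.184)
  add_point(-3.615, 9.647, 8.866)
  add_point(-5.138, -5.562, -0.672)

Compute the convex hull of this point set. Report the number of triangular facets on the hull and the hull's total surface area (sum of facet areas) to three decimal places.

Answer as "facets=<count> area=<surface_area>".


Hull vertices (12/16): indices [0, 1, 3, 4, 6, 7, 8, 9, 11, 12, 14, 15].

Triangle areas on the boundary:
  f1: (p14, p11, p1) → 109.3834
  f2: (p0, p12, p3) → 82.9518
  f3: (p6, p11, p3) → 61.1146
  f4: (p7, p14, p1) → 59.6774
  f5: (p7, p0, p1) → 169.4825
  f6: (p7, p0, p12) → 65.5427
  f7: (p7, p14, p11) → 31.5889
  f8: (p7, p11, p3) → 106.6649
  f9: (p7, p12, p3) → 18.7150
  f10: (p15, p0, p1) → 39.9823
  f11: (p15, p0, p4) → 42.9850
  f12: (p15, p6, p1) → 35.1413
  f13: (p15, p6, p4) → 18.6443
  f14: (p8, p6, p3) → 13.4749
  f15: (p8, p6, p4) → 5.1200
  f16: (p8, p0, p3) → 81.8206
  f17: (p8, p0, p4) → 13.0145
  f18: (p9, p11, p1) → 47.8384
  f19: (p9, p6, p1) → 38.6944
  f20: (p9, p6, p11) → 3.0357
Σ area = 1044.872

Euler: V−E+F = 12−30+20 = 2.

facets=20 area=1044.872


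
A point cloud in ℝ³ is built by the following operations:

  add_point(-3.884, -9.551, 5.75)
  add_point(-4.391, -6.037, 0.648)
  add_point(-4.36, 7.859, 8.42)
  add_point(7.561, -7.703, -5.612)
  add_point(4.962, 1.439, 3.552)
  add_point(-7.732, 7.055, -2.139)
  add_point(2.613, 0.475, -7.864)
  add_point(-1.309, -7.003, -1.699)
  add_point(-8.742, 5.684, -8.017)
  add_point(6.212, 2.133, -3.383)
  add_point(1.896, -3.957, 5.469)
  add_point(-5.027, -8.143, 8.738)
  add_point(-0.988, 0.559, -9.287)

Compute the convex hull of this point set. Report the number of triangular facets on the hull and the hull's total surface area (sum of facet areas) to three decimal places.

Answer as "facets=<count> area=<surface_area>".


13 of the 13 inputs are extreme points: [0, 1, 2, 3, 4, 5, 6, 7, 8, 9, 10, 11, 12].

Area of each hull facet:
  f1: (p7, p0, p3) → 31.4711
  f2: (p11, p0, p8) → 36.1931
  f3: (p6, p9, p8) → 33.5475
  f4: (p6, p9, p3) → 28.4819
  f5: (p5, p9, p8) → 45.4064
  f6: (p5, p9, p2) → 81.0898
  f7: (p5, p11, p8) → 53.0440
  f8: (p5, p11, p2) → 88.8193
  f9: (p12, p7, p8) → 48.4750
  f10: (p12, p7, p3) → 50.2740
  f11: (p12, p6, p8) → 12.4028
  f12: (p12, p6, p3) → 15.6136
  f13: (p1, p0, p8) → 17.7899
  f14: (p1, p7, p8) → 30.2869
  f15: (p1, p7, p0) → 11.9019
  f16: (p10, p0, p3) → 51.7691
  f17: (p10, p11, p0) → 14.0645
  f18: (p10, p11, p2) → 59.7091
  f19: (p4, p9, p2) → 38.5170
  f20: (p4, p10, p2) → 39.9832
  f21: (p4, p9, p3) → 35.6533
  f22: (p4, p10, p3) → 41.1956
Σ area = 865.689

Check V−E+F: 13 − 33 + 22 = 2.

facets=22 area=865.689


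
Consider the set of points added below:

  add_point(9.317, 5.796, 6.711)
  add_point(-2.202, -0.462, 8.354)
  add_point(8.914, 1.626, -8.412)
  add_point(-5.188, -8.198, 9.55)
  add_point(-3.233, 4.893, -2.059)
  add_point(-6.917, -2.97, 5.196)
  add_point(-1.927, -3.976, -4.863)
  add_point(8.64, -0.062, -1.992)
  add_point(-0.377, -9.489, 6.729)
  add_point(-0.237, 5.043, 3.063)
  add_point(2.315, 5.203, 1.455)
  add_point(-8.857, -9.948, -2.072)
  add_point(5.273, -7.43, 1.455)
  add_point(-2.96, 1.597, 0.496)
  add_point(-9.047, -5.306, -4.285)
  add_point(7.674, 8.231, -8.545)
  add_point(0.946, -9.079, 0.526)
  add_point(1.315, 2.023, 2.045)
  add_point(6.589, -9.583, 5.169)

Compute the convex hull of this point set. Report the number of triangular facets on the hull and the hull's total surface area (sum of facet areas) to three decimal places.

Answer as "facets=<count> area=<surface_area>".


Extreme-point indices: [0, 1, 2, 3, 4, 5, 7, 8, 9, 11, 14, 15, 16, 18] — 14 of 19 on the boundary.

Per-facet area ½‖(b−a)×(c−a)‖:
  f1: (p2, p11, p14) → 46.9844
  f2: (p18, p3, p0) → 99.1838
  f3: (p1, p3, p0) → 35.5866
  f4: (p15, p2, p0) → 51.2338
  f5: (p15, p2, p14) → 65.0710
  f6: (p15, p4, p14) → 66.5021
  f7: (p7, p2, p0) → 26.3662
  f8: (p7, p18, p0) → 63.4898
  f9: (p7, p18, p2) → 25.1541
  f10: (p8, p11, p3) → 34.1515
  f11: (p8, p18, p3) → 7.4754
  f12: (p8, p18, p11) → 37.3218
  f13: (p16, p2, p11) → 75.1771
  f14: (p16, p18, p11) → 16.4126
  f15: (p16, p18, p2) → 58.8172
  f16: (p9, p1, p0) → 40.3837
  f17: (p9, p15, p0) → 71.6741
  f18: (p9, p15, p4) → 38.9430
  f19: (p5, p4, p14) → 52.3837
  f20: (p5, p1, p3) → 21.3288
  f21: (p5, p9, p4) → 31.1805
  f22: (p5, p9, p1) → 24.2506
  f23: (p5, p11, p14) → 25.1691
  f24: (p5, p11, p3) → 36.0065
Σ area = 1050.248

Check V−E+F: 14 − 36 + 24 = 2.

facets=24 area=1050.248


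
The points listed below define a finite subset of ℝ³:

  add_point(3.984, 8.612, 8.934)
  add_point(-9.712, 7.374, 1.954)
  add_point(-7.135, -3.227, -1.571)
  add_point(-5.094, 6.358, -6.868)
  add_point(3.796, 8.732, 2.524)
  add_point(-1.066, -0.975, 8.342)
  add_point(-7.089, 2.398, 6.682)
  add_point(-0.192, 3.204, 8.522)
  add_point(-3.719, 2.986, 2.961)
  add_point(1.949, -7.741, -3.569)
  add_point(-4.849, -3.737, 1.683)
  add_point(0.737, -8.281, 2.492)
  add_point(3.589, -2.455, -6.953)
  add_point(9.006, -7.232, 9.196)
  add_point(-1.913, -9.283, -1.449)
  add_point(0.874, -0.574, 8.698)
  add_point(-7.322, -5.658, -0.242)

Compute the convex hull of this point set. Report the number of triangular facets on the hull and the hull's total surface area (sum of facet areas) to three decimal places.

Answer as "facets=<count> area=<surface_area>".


facets=26 area=957.206

Points on the hull: [0, 1, 2, 3, 4, 5, 6, 7, 9, 11, 12, 13, 14, 15, 16] (15 of 17).

Triangle areas on the boundary:
  f1: (p12, p4, p13) → 119.5211
  f2: (p0, p4, p1) → 43.4716
  f3: (p0, p4, p13) → 53.2607
  f4: (p3, p4, p1) → 61.9778
  f5: (p3, p12, p4) → 76.4614
  f6: (p14, p3, p12) → 63.7669
  f7: (p6, p0, p1) → 47.1757
  f8: (p6, p16, p1) → 38.8919
  f9: (p9, p12, p13) → 45.0743
  f10: (p9, p14, p13) → 34.0582
  f11: (p9, p14, p12) → 10.5802
  f12: (p11, p16, p13) → 24.0529
  f13: (p11, p14, p13) → 8.0108
  f14: (p11, p14, p16) → 15.7939
  f15: (p2, p14, p16) → 8.6568
  f16: (p2, p14, p3) → 37.5158
  f17: (p2, p16, p1) → 12.1352
  f18: (p2, p3, p1) → 50.6906
  f19: (p5, p16, p13) → 65.8780
  f20: (p5, p6, p16) → 37.0377
  f21: (p15, p0, p13) → 47.8027
  f22: (p15, p5, p13) → 8.2467
  f23: (p7, p6, p0) → 17.8004
  f24: (p7, p5, p6) → 14.5575
  f25: (p7, p15, p0) → 10.8447
  f26: (p7, p15, p5) → 3.9425
Σ area = 957.206

Euler: V−E+F = 15−39+26 = 2.


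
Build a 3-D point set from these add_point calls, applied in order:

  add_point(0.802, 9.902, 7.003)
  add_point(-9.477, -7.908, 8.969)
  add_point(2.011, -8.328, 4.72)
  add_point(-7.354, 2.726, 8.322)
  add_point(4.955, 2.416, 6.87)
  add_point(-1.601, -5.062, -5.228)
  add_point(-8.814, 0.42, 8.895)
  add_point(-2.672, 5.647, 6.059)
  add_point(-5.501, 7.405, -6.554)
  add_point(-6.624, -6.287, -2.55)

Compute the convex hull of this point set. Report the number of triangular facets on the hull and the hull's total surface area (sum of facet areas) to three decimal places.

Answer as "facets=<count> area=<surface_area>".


9 of the 10 inputs are extreme points: [0, 1, 2, 3, 4, 5, 6, 8, 9].

Triangle areas on the boundary:
  f1: (p2, p4, p1) → 68.7893
  f2: (p0, p8, p4) → 64.8267
  f3: (p9, p8, p1) → 77.8767
  f4: (p9, p2, p1) → 61.1970
  f5: (p6, p4, p1) → 57.2857
  f6: (p6, p0, p4) → 56.3098
  f7: (p6, p8, p1) → 65.2832
  f8: (p5, p9, p8) → 38.2233
  f9: (p5, p9, p2) → 31.6340
  f10: (p5, p8, p4) → 99.5208
  f11: (p5, p2, p4) → 62.8129
  f12: (p3, p0, p8) → 78.8477
  f13: (p3, p6, p8) → 18.9293
  f14: (p3, p6, p0) → 4.4186
Σ area = 785.955

Check V−E+F: 9 − 21 + 14 = 2.

facets=14 area=785.955
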